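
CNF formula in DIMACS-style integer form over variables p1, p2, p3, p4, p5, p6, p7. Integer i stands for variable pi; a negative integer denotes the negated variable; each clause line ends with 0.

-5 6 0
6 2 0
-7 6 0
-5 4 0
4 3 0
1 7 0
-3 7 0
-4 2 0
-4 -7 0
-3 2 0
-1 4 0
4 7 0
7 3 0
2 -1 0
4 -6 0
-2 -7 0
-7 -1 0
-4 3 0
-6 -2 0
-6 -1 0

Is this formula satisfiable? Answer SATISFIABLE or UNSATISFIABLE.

p4 = True:
  propagation gives p2=True, p7=False, p1=True, p3=False; an empty clause results — contradiction.
p4 = False:
  propagation gives p5=False, p3=True, p7=True, p6=True; an empty clause results — contradiction.
Every branch closes, so no satisfying assignment exists.

UNSATISFIABLE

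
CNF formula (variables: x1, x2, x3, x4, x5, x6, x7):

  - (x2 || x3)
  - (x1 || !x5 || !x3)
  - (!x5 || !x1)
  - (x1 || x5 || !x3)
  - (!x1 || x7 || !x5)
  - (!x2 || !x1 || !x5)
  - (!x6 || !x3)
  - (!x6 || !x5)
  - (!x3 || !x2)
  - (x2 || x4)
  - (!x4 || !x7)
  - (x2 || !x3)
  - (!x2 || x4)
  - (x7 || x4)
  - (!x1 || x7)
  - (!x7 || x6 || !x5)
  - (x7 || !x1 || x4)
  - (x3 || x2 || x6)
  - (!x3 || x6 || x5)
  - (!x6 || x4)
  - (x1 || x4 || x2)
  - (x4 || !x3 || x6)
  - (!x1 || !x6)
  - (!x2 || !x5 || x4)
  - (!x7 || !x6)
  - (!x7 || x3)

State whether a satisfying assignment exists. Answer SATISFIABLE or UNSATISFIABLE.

Try x1 = False.
Try x2 = True.
  then x3 is forced to False.
  then x4 is forced to True.
  then x7 is forced to False.
Branch on x5: take x5 = False.
x6 is now unconstrained; take x6 = True.
So x1=F  x2=T  x3=F  x4=T  x5=F  x6=T  x7=F is a satisfying assignment.

SATISFIABLE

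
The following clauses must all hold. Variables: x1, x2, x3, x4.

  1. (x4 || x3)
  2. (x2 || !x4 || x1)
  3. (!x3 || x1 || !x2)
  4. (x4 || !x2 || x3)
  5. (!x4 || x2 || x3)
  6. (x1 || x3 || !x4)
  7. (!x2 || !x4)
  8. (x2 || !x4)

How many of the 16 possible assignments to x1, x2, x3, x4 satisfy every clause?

3

The models are:
  x1=F x2=F x3=T x4=F
  x1=T x2=F x3=T x4=F
  x1=T x2=T x3=T x4=F
Count: 3.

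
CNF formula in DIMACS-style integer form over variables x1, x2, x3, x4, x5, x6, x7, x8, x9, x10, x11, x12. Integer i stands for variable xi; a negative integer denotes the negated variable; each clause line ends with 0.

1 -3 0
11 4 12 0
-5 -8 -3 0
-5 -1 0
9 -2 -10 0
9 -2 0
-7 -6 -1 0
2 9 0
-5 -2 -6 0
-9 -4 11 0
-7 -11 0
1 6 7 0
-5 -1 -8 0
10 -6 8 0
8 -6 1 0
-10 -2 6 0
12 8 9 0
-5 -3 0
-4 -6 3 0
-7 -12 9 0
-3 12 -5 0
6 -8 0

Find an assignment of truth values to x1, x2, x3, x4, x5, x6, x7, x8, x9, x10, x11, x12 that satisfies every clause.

Pure literal: x5 appears only negated; assign x5 = False.
Branch on x1: take x1 = True.
Try x2 = True.
  then x9 is forced to True.
Set x3 = False and propagate.
For the remaining variables, x4 = False, x6 = True, x7 = False, x8 = False, x10 = True, x11 = True, x12 = False works.
Check each clause:
  1. (x1 \/ ~x3) — x1 is true.
  2. (x11 \/ x4 \/ x12) — x11 is true.
  3. (~x8 \/ ~x3 \/ ~x5) — ~x8 is true.
  4. (~x5 \/ ~x1) — ~x5 is true.
  5. (x9 \/ ~x10 \/ ~x2) — x9 is true.
  6. (x9 \/ ~x2) — x9 is true.
  7. (~x7 \/ ~x1 \/ ~x6) — ~x7 is true.
  8. (x2 \/ x9) — x9 is true.
  9. (~x2 \/ ~x5 \/ ~x6) — ~x5 is true.
  10. (~x9 \/ x11 \/ ~x4) — x11 is true.
  11. (~x11 \/ ~x7) — ~x7 is true.
  12. (x7 \/ x6 \/ x1) — x1 is true.
  13. (~x8 \/ ~x5 \/ ~x1) — ~x8 is true.
  14. (x10 \/ ~x6 \/ x8) — x10 is true.
  15. (x1 \/ x8 \/ ~x6) — x1 is true.
  16. (x6 \/ ~x10 \/ ~x2) — x6 is true.
  17. (x9 \/ x12 \/ x8) — x9 is true.
  18. (~x3 \/ ~x5) — ~x5 is true.
  19. (~x6 \/ x3 \/ ~x4) — ~x4 is true.
  20. (x9 \/ ~x12 \/ ~x7) — x9 is true.
  21. (x12 \/ ~x3 \/ ~x5) — ~x5 is true.
  22. (~x8 \/ x6) — ~x8 is true.

x1 = True, x2 = True, x3 = False, x4 = False, x5 = False, x6 = True, x7 = False, x8 = False, x9 = True, x10 = True, x11 = True, x12 = False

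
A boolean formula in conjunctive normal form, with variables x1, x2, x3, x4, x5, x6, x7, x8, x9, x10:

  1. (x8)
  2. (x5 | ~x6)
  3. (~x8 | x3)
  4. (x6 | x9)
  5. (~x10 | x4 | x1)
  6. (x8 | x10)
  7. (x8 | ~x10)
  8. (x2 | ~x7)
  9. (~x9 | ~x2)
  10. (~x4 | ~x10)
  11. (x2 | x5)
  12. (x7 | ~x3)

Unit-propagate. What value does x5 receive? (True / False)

True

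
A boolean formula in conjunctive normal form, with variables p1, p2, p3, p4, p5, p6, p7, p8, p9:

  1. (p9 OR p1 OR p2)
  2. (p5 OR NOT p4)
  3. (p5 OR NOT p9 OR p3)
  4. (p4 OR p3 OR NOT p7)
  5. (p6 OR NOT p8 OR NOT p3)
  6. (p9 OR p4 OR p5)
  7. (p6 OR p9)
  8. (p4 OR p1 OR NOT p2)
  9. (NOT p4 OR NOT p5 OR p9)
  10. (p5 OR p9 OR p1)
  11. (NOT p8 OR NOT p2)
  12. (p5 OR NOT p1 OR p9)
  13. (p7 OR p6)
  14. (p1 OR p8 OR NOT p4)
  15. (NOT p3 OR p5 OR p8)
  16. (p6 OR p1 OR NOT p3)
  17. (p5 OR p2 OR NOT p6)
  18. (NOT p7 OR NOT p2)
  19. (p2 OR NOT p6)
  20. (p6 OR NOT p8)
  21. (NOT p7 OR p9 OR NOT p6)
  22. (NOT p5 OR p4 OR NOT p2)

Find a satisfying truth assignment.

Try p1 = True.
Try p2 = False.
  then p6 is forced to False.
  then p9 is forced to True.
  then p7 is forced to True.
  then p8 is forced to False.
The remaining clauses are satisfied by p3 = False, p4 = True, p5 = True.

p1 = True, p2 = False, p3 = False, p4 = True, p5 = True, p6 = False, p7 = True, p8 = False, p9 = True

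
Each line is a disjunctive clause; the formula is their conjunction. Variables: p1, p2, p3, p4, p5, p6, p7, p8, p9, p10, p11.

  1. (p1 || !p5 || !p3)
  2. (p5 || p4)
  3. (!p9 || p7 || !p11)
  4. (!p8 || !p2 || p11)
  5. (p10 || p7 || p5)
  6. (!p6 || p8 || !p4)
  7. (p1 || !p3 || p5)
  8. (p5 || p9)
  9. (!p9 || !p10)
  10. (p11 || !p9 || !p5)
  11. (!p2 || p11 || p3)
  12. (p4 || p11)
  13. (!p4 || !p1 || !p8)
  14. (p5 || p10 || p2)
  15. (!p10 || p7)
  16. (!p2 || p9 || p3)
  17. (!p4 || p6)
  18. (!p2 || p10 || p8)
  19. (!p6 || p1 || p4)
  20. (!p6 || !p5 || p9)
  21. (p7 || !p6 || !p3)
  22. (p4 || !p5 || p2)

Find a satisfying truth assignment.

p1=T  p2=T  p3=F  p4=F  p5=T  p6=F  p7=T  p8=T  p9=T  p10=F  p11=T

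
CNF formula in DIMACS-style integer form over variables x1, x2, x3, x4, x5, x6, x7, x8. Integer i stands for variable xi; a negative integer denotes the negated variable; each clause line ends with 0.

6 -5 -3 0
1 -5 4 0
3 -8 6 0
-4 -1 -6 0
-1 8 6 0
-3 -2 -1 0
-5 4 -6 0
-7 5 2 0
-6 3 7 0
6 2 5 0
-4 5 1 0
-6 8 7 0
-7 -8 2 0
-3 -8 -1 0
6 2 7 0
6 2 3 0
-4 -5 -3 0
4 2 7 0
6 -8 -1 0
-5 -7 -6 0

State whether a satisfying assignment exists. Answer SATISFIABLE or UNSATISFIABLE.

SATISFIABLE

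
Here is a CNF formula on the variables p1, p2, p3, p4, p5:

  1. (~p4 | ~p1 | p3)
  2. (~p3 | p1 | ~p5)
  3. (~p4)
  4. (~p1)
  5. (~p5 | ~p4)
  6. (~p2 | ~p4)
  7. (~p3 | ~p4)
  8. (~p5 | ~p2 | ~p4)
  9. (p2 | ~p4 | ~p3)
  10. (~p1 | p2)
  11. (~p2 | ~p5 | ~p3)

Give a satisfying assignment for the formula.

p1=False, p2=True, p3=False, p4=False, p5=True

Unit propagation: (~p4) forces p4 = False.
The clause (~p1) is unit: p1 must be False.
Pure literal: p3 appears only negated; assign p3 = False.
p2, p5 are now unconstrained; take p2 = True, p5 = True.
Every clause has at least one true literal under this assignment.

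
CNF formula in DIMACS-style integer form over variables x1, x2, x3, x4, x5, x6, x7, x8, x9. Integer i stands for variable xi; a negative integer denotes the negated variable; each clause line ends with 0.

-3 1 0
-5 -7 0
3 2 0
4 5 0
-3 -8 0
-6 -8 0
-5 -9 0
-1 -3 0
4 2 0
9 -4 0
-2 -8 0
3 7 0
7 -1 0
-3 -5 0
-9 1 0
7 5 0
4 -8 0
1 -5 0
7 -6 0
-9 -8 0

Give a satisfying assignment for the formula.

x6 occurs only negated in the remaining clauses — set x6 = False.
x8 occurs only negated in the remaining clauses — set x8 = False.
Try x1 = True.
  then x3 is forced to False.
  then x2 is forced to True.
  then x7 is forced to True.
  then x5 is forced to False.
  then x4 is forced to True.
  then x9 is forced to True.
Every clause has at least one true literal under this assignment.
Check each clause:
  1. (~x3 \/ x1) — x1 is true.
  2. (~x7 \/ ~x5) — ~x5 is true.
  3. (x2 \/ x3) — x2 is true.
  4. (x4 \/ x5) — x4 is true.
  5. (~x8 \/ ~x3) — ~x8 is true.
  6. (~x6 \/ ~x8) — ~x8 is true.
  7. (~x9 \/ ~x5) — ~x5 is true.
  8. (~x1 \/ ~x3) — ~x3 is true.
  9. (x4 \/ x2) — x2 is true.
  10. (x9 \/ ~x4) — x9 is true.
  11. (~x8 \/ ~x2) — ~x8 is true.
  12. (x3 \/ x7) — x7 is true.
  13. (~x1 \/ x7) — x7 is true.
  14. (~x5 \/ ~x3) — ~x5 is true.
  15. (x1 \/ ~x9) — x1 is true.
  16. (x5 \/ x7) — x7 is true.
  17. (x4 \/ ~x8) — ~x8 is true.
  18. (~x5 \/ x1) — x1 is true.
  19. (~x6 \/ x7) — ~x6 is true.
  20. (~x9 \/ ~x8) — ~x8 is true.

x1=T, x2=T, x3=F, x4=T, x5=F, x6=F, x7=T, x8=F, x9=T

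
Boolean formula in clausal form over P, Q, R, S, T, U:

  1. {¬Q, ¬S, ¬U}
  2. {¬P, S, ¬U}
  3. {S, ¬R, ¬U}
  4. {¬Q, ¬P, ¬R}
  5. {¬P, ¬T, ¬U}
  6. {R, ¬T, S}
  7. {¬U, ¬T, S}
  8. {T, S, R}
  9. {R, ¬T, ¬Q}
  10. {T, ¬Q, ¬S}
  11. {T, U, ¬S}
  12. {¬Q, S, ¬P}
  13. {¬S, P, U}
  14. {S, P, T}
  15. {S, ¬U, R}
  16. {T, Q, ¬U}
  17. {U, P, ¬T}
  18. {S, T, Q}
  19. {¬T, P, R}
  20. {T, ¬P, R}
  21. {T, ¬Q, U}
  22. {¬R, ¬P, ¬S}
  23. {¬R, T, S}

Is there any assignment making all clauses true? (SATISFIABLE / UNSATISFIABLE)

Try P = False.
For the remaining variables, Q = False, R = True, S = True, T = True, U = True works.
So P=0, Q=0, R=1, S=1, T=1, U=1 is a satisfying assignment.

SATISFIABLE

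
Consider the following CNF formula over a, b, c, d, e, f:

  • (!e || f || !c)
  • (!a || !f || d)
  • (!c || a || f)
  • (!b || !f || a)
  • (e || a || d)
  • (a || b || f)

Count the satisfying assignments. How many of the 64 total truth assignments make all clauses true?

Case analysis on a and f:
  a=1, f=1: forces d=1; b, c, e free → 2^3 = 8.
  a=1, f=0: b, d free; 3 ways for (c,e) × 2^2 = 12.
  a=0, f=1: c free; 3 ways for (b,d,e) × 2^1 = 6.
  a=0, f=0: remaining (b,c,d,e) ∈ {(1,0,0,1); (1,0,1,0); (1,0,1,1)} — 3.
Total: 8 + 12 + 6 + 3 = 29.

29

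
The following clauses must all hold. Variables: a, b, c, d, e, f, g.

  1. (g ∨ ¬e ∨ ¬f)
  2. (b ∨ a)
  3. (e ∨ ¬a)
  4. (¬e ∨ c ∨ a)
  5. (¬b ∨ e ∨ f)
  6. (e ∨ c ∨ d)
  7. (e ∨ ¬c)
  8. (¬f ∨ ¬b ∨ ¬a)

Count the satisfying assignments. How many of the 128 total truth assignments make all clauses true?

28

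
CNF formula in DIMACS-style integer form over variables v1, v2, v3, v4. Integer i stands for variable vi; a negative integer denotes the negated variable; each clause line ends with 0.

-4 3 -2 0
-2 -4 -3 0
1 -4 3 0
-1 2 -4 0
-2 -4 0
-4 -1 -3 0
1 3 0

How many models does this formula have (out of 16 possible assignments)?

The models are:
  v1=F v2=F v3=T v4=F
  v1=F v2=F v3=T v4=T
  v1=F v2=T v3=T v4=F
  v1=T v2=F v3=F v4=F
  v1=T v2=F v3=T v4=F
  v1=T v2=T v3=F v4=F
  v1=T v2=T v3=T v4=F
Count: 7.

7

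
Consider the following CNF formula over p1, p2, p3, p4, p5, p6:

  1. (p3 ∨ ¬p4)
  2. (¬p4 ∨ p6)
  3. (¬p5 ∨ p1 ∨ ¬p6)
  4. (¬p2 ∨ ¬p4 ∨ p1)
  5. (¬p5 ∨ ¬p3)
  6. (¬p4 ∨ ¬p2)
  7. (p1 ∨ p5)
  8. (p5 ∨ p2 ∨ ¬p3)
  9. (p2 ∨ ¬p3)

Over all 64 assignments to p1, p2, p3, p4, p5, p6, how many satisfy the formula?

Case analysis on p2 and p3:
  p2=1, p3=1: remaining (p1,p4,p5,p6) ∈ {(1,0,0,0); (1,0,0,1)} — 2.
  p2=1, p3=0: 5 of the 16 assignments to (p1,p4,p5,p6) work.
  p2=0, p3=1: a clause becomes empty — 0.
  p2=0, p3=0: 5 of the 16 assignments to (p1,p4,p5,p6) work.
Total: 2 + 5 + 0 + 5 = 12.

12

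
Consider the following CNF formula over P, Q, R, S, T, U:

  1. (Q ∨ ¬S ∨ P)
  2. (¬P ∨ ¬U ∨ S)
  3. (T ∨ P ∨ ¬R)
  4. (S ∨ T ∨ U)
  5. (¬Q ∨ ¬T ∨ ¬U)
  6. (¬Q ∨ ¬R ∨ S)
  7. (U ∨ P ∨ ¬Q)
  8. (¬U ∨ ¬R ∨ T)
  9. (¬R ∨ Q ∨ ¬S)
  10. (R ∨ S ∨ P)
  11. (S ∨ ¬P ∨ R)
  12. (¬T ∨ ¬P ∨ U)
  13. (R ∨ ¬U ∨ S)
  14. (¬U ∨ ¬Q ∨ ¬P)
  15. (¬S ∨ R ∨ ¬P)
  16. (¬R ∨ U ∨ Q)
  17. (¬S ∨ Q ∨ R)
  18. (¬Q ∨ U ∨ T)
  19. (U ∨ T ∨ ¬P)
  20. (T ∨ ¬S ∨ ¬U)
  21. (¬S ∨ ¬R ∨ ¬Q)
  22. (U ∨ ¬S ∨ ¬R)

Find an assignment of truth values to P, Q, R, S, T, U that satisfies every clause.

Try P = False.
The remaining clauses are satisfied by Q = False, R = True, S = False, T = True, U = True.
Every clause has at least one true literal under this assignment.
Check each clause:
  1. (¬S ∨ P ∨ Q) — ¬S is true.
  2. (¬U ∨ ¬P ∨ S) — ¬P is true.
  3. (T ∨ P ∨ ¬R) — T is true.
  4. (U ∨ S ∨ T) — T is true.
  5. (¬Q ∨ ¬U ∨ ¬T) — ¬Q is true.
  6. (S ∨ ¬R ∨ ¬Q) — ¬Q is true.
  7. (U ∨ ¬Q ∨ P) — U is true.
  8. (¬R ∨ T ∨ ¬U) — T is true.
  9. (Q ∨ ¬R ∨ ¬S) — ¬S is true.
  10. (P ∨ R ∨ S) — R is true.
  11. (S ∨ ¬P ∨ R) — R is true.
  12. (U ∨ ¬P ∨ ¬T) — ¬P is true.
  13. (¬U ∨ R ∨ S) — R is true.
  14. (¬Q ∨ ¬U ∨ ¬P) — ¬Q is true.
  15. (R ∨ ¬P ∨ ¬S) — R is true.
  16. (U ∨ ¬R ∨ Q) — U is true.
  17. (Q ∨ ¬S ∨ R) — R is true.
  18. (T ∨ ¬Q ∨ U) — T is true.
  19. (¬P ∨ T ∨ U) — T is true.
  20. (¬U ∨ T ∨ ¬S) — ¬S is true.
  21. (¬R ∨ ¬S ∨ ¬Q) — ¬S is true.
  22. (¬R ∨ U ∨ ¬S) — ¬S is true.

P = F, Q = F, R = T, S = F, T = T, U = T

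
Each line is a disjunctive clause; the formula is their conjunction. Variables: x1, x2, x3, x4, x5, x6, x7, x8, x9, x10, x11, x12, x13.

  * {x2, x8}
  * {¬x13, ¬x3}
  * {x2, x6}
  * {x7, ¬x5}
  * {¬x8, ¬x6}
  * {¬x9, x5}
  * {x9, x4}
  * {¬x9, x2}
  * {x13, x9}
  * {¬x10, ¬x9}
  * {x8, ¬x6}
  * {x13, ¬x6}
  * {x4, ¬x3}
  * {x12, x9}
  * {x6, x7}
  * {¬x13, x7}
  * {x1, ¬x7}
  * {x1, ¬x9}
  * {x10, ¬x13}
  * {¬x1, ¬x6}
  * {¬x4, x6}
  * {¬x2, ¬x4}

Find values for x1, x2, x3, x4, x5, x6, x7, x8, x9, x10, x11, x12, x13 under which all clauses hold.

x3 occurs only negated in the remaining clauses — set x3 = False.
x12 occurs only positively in the remaining clauses — set x12 = True.
Try x1 = True.
  then x6 is forced to False.
  then x2 is forced to True.
  then x7 is forced to True.
  then x4 is forced to False.
  then x9 is forced to True.
  then x5 is forced to True.
  then x10 is forced to False.
  then x13 is forced to False.
x8, x11 are now unconstrained; take x8 = False, x11 = False.
Every clause has at least one true literal under this assignment.
Check each clause:
  1. {x8, x2} — x2 is true.
  2. {¬x13, ¬x3} — ¬x13 is true.
  3. {x2, x6} — x2 is true.
  4. {x7, ¬x5} — x7 is true.
  5. {¬x8, ¬x6} — ¬x8 is true.
  6. {x5, ¬x9} — x5 is true.
  7. {x9, x4} — x9 is true.
  8. {¬x9, x2} — x2 is true.
  9. {x13, x9} — x9 is true.
  10. {¬x10, ¬x9} — ¬x10 is true.
  11. {x8, ¬x6} — ¬x6 is true.
  12. {¬x6, x13} — ¬x6 is true.
  13. {x4, ¬x3} — ¬x3 is true.
  14. {x12, x9} — x9 is true.
  15. {x6, x7} — x7 is true.
  16. {¬x13, x7} — ¬x13 is true.
  17. {x1, ¬x7} — x1 is true.
  18. {x1, ¬x9} — x1 is true.
  19. {¬x13, x10} — ¬x13 is true.
  20. {¬x1, ¬x6} — ¬x6 is true.
  21. {¬x4, x6} — ¬x4 is true.
  22. {¬x4, ¬x2} — ¬x4 is true.

x1=T, x2=T, x3=F, x4=F, x5=T, x6=F, x7=T, x8=F, x9=T, x10=F, x11=F, x12=T, x13=F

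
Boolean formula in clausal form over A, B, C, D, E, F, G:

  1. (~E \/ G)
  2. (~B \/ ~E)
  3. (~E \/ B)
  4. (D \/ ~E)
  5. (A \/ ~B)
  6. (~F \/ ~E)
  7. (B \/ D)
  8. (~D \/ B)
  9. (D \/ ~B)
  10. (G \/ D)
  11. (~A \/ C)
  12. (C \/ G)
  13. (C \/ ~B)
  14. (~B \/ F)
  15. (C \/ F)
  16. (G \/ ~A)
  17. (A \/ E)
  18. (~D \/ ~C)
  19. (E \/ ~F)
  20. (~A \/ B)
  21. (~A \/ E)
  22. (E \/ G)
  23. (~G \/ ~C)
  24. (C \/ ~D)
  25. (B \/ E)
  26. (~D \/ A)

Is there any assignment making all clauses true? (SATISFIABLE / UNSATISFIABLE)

UNSATISFIABLE

B = True:
  propagation gives E=False, A=True; an empty clause results — contradiction.
B = False:
  propagation gives E=False; an empty clause results — contradiction.
Every branch closes, so no satisfying assignment exists.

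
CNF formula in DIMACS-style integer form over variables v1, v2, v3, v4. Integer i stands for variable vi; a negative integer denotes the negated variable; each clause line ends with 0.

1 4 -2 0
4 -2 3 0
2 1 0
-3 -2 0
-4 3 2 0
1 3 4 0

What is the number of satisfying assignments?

The models are:
  v1=0 v2=1 v3=0 v4=1
  v1=1 v2=0 v3=0 v4=0
  v1=1 v2=0 v3=1 v4=0
  v1=1 v2=0 v3=1 v4=1
  v1=1 v2=1 v3=0 v4=1
Count: 5.

5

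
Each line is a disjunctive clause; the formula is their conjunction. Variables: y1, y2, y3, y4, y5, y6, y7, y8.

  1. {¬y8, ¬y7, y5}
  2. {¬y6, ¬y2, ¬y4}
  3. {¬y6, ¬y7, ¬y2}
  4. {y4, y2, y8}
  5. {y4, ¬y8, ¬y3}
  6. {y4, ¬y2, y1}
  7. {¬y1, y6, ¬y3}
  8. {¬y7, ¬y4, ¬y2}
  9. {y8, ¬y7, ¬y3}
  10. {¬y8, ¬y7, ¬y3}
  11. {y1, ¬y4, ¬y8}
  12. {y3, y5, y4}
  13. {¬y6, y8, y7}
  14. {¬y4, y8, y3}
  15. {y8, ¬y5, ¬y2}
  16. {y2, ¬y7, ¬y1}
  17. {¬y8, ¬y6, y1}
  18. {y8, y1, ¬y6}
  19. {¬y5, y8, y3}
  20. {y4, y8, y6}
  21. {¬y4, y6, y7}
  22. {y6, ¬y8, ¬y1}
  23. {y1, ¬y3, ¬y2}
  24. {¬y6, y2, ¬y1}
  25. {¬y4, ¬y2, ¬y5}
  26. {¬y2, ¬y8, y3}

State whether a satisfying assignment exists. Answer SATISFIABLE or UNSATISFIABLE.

Branch on y1: take y1 = False.
Try y2 = False.
Branch on y3: take y3 = False.
The remaining clauses are satisfied by y4 = False, y5 = True, y6 = False, y7 = True, y8 = True.
So y1 = F, y2 = F, y3 = F, y4 = F, y5 = T, y6 = F, y7 = T, y8 = T is a satisfying assignment.

SATISFIABLE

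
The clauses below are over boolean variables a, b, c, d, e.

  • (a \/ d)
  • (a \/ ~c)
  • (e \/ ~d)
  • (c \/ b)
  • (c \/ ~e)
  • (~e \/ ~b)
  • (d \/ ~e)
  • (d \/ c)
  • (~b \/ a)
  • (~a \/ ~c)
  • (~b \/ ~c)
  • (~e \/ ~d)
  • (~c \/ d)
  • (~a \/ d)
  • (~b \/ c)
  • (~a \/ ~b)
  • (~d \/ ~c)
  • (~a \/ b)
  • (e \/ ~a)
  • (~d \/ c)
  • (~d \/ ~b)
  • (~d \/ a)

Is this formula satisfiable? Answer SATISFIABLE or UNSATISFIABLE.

UNSATISFIABLE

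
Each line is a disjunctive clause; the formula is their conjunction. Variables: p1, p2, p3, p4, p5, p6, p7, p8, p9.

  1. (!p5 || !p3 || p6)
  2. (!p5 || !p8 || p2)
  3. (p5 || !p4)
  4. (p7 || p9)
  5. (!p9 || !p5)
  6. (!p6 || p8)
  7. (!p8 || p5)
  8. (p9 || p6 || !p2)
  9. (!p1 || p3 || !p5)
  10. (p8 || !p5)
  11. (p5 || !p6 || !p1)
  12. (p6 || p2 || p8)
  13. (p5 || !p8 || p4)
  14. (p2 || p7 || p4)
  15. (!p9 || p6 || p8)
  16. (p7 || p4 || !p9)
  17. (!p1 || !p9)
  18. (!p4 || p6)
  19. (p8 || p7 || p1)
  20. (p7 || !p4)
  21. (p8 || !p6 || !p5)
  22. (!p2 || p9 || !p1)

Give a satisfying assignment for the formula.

p7 occurs only positively in the remaining clauses — set p7 = True.
Try p1 = False.
Try p2 = True.
The remaining clauses are satisfied by p3 = False, p4 = True, p5 = True, p6 = True, p8 = True, p9 = False.

p1=False, p2=True, p3=False, p4=True, p5=True, p6=True, p7=True, p8=True, p9=False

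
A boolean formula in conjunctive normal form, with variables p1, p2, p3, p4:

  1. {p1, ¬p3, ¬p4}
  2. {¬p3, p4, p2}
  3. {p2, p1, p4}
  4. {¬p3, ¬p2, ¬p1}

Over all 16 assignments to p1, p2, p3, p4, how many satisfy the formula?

9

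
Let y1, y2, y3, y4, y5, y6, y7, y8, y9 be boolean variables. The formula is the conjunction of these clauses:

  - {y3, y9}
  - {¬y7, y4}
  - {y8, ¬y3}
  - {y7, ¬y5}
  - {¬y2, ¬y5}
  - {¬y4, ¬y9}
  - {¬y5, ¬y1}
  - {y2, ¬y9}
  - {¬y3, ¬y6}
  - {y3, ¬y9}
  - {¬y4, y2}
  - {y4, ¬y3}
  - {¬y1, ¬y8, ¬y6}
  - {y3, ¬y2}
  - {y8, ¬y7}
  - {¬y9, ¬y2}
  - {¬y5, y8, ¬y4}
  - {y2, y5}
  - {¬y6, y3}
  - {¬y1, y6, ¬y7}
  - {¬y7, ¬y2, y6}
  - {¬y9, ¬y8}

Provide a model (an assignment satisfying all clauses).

y1 = 0  y2 = 1  y3 = 1  y4 = 1  y5 = 0  y6 = 0  y7 = 0  y8 = 1  y9 = 0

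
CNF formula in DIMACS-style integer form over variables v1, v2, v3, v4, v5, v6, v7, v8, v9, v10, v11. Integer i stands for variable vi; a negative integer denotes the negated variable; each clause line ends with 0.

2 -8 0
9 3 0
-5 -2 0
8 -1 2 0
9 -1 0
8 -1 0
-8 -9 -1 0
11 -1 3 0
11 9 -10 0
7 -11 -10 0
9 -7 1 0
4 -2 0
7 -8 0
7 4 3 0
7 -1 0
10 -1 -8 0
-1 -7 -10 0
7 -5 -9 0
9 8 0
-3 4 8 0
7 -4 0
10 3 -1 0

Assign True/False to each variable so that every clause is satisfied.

v1=False, v2=True, v3=False, v4=True, v5=False, v6=True, v7=True, v8=True, v9=True, v10=True, v11=True

v5 occurs only negated in the remaining clauses — set v5 = False.
Try v1 = False.
Branch on v2: take v2 = True.
  then v4 is forced to True.
  then v7 is forced to True.
  then v9 is forced to True.
v3, v6, v8, v10, v11 are now unconstrained; take v3 = False, v6 = True, v8 = True, v10 = True, v11 = True.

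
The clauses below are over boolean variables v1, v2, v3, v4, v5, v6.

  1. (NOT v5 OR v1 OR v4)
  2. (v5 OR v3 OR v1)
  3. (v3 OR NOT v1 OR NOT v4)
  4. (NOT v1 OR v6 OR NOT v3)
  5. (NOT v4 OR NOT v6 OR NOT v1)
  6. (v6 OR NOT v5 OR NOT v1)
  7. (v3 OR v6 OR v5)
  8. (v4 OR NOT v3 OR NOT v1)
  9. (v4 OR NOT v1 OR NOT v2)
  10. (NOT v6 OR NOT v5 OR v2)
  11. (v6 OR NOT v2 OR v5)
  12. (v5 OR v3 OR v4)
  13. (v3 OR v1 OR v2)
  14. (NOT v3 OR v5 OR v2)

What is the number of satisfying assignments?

Satisfying assignments:
  v1=0 v2=0 v3=1 v4=1 v5=1 v6=0
  v1=0 v2=1 v3=0 v4=1 v5=1 v6=0
  v1=0 v2=1 v3=0 v4=1 v5=1 v6=1
  v1=0 v2=1 v3=1 v4=0 v5=0 v6=1
  v1=0 v2=1 v3=1 v4=1 v5=0 v6=1
  v1=0 v2=1 v3=1 v4=1 v5=1 v6=0
  v1=0 v2=1 v3=1 v4=1 v5=1 v6=1
That's 7 in total.

7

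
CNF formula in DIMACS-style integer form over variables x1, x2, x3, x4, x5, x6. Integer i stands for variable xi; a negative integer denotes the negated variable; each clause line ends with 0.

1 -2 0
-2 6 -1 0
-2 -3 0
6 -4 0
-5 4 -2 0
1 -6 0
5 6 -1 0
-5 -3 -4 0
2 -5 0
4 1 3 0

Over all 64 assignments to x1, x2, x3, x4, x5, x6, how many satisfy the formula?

8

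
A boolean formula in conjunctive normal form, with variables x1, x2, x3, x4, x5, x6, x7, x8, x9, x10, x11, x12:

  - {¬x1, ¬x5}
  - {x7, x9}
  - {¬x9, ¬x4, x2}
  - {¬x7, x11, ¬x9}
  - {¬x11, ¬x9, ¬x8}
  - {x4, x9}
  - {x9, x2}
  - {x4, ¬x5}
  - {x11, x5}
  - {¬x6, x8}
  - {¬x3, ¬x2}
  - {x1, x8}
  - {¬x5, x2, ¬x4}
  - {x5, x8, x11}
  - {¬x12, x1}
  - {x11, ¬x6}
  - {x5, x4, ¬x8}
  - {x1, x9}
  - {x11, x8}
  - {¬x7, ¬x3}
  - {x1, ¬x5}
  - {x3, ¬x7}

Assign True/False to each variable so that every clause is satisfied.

x1=T, x2=F, x3=T, x4=F, x5=F, x6=F, x7=F, x8=F, x9=T, x10=T, x11=T, x12=F

Check each clause:
  1. {¬x1, ¬x5} — ¬x5 is true.
  2. {x7, x9} — x9 is true.
  3. {x2, ¬x4, ¬x9} — ¬x4 is true.
  4. {¬x7, x11, ¬x9} — ¬x7 is true.
  5. {¬x11, ¬x9, ¬x8} — ¬x8 is true.
  6. {x4, x9} — x9 is true.
  7. {x2, x9} — x9 is true.
  8. {x4, ¬x5} — ¬x5 is true.
  9. {x5, x11} — x11 is true.
  10. {x8, ¬x6} — ¬x6 is true.
  11. {¬x3, ¬x2} — ¬x2 is true.
  12. {x1, x8} — x1 is true.
  13. {¬x5, ¬x4, x2} — ¬x5 is true.
  14. {x8, x5, x11} — x11 is true.
  15. {¬x12, x1} — x1 is true.
  16. {¬x6, x11} — ¬x6 is true.
  17. {x4, x5, ¬x8} — ¬x8 is true.
  18. {x9, x1} — x9 is true.
  19. {x8, x11} — x11 is true.
  20. {¬x7, ¬x3} — ¬x7 is true.
  21. {x1, ¬x5} — x1 is true.
  22. {x3, ¬x7} — ¬x7 is true.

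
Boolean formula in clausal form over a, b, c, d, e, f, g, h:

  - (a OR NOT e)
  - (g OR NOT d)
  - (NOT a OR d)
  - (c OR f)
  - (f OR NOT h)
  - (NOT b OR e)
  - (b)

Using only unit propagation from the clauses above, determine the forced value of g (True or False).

Unit clause (b) sets b = True.
From (NOT b OR e) and b = True: e = True.
In (NOT e OR a), NOT e is now false; a must hold, so a = True.
(d OR NOT a): since a = True, the clause reduces to (d). d = True.
(NOT d OR g): since d = True, the clause reduces to (g). g = True.

True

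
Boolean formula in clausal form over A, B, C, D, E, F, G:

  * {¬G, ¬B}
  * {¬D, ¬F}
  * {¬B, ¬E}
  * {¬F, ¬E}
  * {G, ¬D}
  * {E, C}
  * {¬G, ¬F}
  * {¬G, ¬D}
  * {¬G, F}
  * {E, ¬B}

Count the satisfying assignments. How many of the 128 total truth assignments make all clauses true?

Case analysis on G and E:
  G=1, E=1: a clause becomes empty — 0.
  G=1, E=0: a clause becomes empty — 0.
  G=0, E=1: remaining (A,B,C,D,F) ∈ {(0,0,0,0,0); (0,0,1,0,0); (1,0,0,0,0); (1,0,1,0,0)} — 4.
  G=0, E=0: remaining (A,B,C,D,F) ∈ {(0,0,1,0,0); (0,0,1,0,1); (1,0,1,0,0); (1,0,1,0,1)} — 4.
Total: 0 + 0 + 4 + 4 = 8.

8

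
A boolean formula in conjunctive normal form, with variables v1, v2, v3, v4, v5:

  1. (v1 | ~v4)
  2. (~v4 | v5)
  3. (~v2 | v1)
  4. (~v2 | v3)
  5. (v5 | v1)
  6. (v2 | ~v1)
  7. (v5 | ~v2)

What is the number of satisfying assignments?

Satisfying assignments:
  v1=0 v2=0 v3=0 v4=0 v5=1
  v1=0 v2=0 v3=1 v4=0 v5=1
  v1=1 v2=1 v3=1 v4=0 v5=1
  v1=1 v2=1 v3=1 v4=1 v5=1
Count: 4.

4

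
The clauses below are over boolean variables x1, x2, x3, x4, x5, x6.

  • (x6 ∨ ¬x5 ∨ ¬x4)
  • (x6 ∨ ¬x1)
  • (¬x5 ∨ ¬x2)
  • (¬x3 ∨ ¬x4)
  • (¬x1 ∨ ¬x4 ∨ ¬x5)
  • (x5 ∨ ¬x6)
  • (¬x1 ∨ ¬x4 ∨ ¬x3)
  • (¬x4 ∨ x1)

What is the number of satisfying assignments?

10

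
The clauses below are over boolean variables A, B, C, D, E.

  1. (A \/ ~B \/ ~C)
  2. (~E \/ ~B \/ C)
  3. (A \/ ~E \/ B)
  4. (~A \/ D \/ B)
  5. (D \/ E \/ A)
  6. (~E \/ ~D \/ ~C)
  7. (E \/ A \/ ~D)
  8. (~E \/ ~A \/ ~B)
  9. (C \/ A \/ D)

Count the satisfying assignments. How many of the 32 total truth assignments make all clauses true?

7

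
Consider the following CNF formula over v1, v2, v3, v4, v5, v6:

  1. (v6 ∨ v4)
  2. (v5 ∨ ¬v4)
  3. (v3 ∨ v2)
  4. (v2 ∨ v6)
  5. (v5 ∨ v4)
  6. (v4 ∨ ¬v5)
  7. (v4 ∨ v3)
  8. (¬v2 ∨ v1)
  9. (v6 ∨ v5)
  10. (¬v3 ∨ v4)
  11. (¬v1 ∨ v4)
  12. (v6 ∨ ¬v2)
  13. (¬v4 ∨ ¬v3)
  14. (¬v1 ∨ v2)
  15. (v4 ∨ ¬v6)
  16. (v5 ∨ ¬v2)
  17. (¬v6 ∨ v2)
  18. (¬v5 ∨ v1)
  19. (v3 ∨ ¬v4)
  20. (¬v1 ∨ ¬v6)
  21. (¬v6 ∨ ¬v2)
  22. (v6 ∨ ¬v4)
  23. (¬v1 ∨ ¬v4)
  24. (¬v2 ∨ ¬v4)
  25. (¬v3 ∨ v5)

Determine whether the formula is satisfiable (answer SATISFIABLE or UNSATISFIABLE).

v4 = True:
  propagation gives v5=True, v3=False; an empty clause results — contradiction.
v4 = False:
  propagation gives v6=True; an empty clause results — contradiction.
Every branch closes, so no satisfying assignment exists.

UNSATISFIABLE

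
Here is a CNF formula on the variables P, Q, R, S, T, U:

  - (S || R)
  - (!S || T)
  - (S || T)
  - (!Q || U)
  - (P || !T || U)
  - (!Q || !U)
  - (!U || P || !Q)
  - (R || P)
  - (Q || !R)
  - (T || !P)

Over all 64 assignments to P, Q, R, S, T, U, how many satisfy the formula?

The models are:
  P=1 Q=0 R=0 S=1 T=1 U=0
  P=1 Q=0 R=0 S=1 T=1 U=1
That's 2 in total.

2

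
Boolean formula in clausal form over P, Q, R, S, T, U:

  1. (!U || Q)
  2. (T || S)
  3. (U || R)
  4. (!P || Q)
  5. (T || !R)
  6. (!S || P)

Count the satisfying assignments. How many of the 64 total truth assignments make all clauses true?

Split on P, then Q.
  P=T, Q=T: 7 of the 16 assignments to (R,S,T,U) work.
  P=T, Q=F: a clause becomes empty — 0.
  P=F, Q=T: remaining (R,S,T,U) ∈ {(F,F,T,T); (T,F,T,F); (T,F,T,T)} — 3.
  P=F, Q=F: remaining (R,S,T,U) ∈ {(T,F,T,F)} — 1.
Total: 7 + 0 + 3 + 1 = 11.

11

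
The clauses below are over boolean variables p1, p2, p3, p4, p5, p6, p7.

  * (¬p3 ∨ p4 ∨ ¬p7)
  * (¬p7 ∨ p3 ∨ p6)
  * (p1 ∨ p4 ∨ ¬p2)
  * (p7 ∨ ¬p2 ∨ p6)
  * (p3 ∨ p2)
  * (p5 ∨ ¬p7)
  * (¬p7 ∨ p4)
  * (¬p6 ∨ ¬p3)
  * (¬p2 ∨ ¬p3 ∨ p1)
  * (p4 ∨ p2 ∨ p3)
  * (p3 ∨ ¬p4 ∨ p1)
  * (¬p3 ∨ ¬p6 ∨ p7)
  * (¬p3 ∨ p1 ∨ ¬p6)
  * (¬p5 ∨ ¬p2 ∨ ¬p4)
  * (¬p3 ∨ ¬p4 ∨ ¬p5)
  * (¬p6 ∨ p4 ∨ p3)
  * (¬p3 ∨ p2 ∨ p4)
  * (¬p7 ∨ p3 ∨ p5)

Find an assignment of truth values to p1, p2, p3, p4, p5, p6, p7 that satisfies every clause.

p1=T, p2=T, p3=F, p4=T, p5=F, p6=T, p7=F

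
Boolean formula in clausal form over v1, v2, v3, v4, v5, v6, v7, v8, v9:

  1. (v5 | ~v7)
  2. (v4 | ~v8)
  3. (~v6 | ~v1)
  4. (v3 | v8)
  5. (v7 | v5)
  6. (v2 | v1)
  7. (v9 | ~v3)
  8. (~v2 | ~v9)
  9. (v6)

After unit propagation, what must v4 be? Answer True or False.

True

(v6) stands alone — v6 = True.
From (~v6 | ~v1) and v6 = True: v1 = False.
In (v2 | v1), v1 is now false; v2 must hold, so v2 = True.
In (~v9 | ~v2), ~v2 is now false; ~v9 must hold, so v9 = False.
From (v9 | ~v3) and v9 = False: v3 = False.
In (v8 | v3), v3 is now false; v8 must hold, so v8 = True.
(v4 | ~v8) with v8 = True leaves only v4, so v4 = True.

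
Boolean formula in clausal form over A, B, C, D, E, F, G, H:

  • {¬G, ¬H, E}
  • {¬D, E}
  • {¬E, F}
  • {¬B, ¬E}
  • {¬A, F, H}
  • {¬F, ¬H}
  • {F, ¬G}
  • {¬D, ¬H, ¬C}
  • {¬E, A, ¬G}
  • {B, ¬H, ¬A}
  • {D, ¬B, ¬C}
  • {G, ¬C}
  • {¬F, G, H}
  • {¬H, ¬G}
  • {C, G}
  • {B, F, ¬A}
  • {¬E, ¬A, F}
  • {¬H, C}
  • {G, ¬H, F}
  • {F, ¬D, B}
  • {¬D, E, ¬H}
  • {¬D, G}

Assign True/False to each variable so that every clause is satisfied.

A=0, B=1, C=0, D=0, E=0, F=1, G=1, H=0

Branch on A: take A = False.
Set B = True and propagate.
  then E is forced to False.
  then D is forced to False.
  then C is forced to False.
  then G is forced to True.
  then H is forced to False.
  then F is forced to True.
Every clause has at least one true literal under this assignment.
Check each clause:
  1. {¬G, E, ¬H} — ¬H is true.
  2. {E, ¬D} — ¬D is true.
  3. {¬E, F} — ¬E is true.
  4. {¬B, ¬E} — ¬E is true.
  5. {¬A, F, H} — F is true.
  6. {¬F, ¬H} — ¬H is true.
  7. {¬G, F} — F is true.
  8. {¬H, ¬D, ¬C} — ¬H is true.
  9. {A, ¬G, ¬E} — ¬E is true.
  10. {¬H, B, ¬A} — ¬H is true.
  11. {¬C, D, ¬B} — ¬C is true.
  12. {G, ¬C} — ¬C is true.
  13. {G, ¬F, H} — G is true.
  14. {¬G, ¬H} — ¬H is true.
  15. {G, C} — G is true.
  16. {B, ¬A, F} — B is true.
  17. {¬E, F, ¬A} — ¬E is true.
  18. {¬H, C} — ¬H is true.
  19. {G, ¬H, F} — ¬H is true.
  20. {F, B, ¬D} — B is true.
  21. {E, ¬H, ¬D} — ¬H is true.
  22. {G, ¬D} — ¬D is true.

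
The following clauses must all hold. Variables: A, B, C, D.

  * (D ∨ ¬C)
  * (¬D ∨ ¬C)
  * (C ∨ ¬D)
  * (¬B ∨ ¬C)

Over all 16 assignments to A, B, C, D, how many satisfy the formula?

Satisfying assignments:
  A=0 B=0 C=0 D=0
  A=0 B=1 C=0 D=0
  A=1 B=0 C=0 D=0
  A=1 B=1 C=0 D=0
That's 4 in total.

4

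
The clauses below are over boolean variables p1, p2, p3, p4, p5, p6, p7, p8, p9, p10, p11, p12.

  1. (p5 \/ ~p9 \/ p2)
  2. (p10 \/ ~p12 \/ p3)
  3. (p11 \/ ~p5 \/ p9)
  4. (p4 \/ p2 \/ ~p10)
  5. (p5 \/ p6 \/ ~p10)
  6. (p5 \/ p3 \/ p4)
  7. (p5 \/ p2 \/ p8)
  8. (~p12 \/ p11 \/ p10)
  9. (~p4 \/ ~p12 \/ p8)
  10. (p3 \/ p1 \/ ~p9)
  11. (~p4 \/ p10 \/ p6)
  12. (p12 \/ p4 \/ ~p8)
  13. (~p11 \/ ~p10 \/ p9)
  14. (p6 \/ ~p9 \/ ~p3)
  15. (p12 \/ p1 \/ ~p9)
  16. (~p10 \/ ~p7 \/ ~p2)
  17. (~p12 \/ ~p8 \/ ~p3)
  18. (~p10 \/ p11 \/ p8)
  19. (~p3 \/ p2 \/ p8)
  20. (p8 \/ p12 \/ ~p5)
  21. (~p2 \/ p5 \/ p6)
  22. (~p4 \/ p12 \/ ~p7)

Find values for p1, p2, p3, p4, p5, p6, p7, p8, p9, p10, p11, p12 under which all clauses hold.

p1 occurs only positively in the remaining clauses — set p1 = True.
p6 occurs only positively in the remaining clauses — set p6 = True.
Try p2 = True.
The remaining clauses are satisfied by p3 = False, p4 = False, p5 = True, p7 = False, p8 = True, p9 = True, p10 = True, p11 = True, p12 = True.
Every clause has at least one true literal under this assignment.

p1 = T  p2 = T  p3 = F  p4 = F  p5 = T  p6 = T  p7 = F  p8 = T  p9 = T  p10 = T  p11 = T  p12 = T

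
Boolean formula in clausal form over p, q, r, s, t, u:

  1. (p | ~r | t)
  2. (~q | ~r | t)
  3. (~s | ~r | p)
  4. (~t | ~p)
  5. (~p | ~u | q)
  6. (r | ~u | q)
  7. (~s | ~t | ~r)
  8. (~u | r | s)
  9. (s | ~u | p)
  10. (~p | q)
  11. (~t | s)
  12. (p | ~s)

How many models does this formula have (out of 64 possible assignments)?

5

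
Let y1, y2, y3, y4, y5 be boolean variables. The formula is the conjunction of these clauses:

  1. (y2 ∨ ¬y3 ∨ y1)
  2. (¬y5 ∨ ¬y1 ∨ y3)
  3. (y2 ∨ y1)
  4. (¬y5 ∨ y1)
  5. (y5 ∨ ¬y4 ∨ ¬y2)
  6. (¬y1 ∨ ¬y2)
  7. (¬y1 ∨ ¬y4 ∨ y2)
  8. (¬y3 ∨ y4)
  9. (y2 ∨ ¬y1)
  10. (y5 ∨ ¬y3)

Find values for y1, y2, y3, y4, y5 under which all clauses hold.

y1 = F, y2 = T, y3 = F, y4 = F, y5 = F

Branch on y1: take y1 = False.
  then y2 is forced to True.
  then y5 is forced to False.
  then y4 is forced to False.
  then y3 is forced to False.
Check each clause:
  1. (y2 ∨ ¬y3 ∨ y1) — y2 is true.
  2. (y3 ∨ ¬y5 ∨ ¬y1) — ¬y5 is true.
  3. (y2 ∨ y1) — y2 is true.
  4. (y1 ∨ ¬y5) — ¬y5 is true.
  5. (y5 ∨ ¬y2 ∨ ¬y4) — ¬y4 is true.
  6. (¬y2 ∨ ¬y1) — ¬y1 is true.
  7. (¬y4 ∨ y2 ∨ ¬y1) — y2 is true.
  8. (y4 ∨ ¬y3) — ¬y3 is true.
  9. (y2 ∨ ¬y1) — y2 is true.
  10. (¬y3 ∨ y5) — ¬y3 is true.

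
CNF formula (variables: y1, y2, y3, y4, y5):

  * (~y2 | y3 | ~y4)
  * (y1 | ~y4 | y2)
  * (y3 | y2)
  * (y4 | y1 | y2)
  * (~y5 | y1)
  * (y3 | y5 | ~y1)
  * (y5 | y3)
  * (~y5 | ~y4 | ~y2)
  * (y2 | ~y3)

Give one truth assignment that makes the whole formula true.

y1 = T, y2 = T, y3 = T, y4 = F, y5 = F

Branch on y1: take y1 = True.
The remaining clauses are satisfied by y2 = True, y3 = True, y4 = False, y5 = False.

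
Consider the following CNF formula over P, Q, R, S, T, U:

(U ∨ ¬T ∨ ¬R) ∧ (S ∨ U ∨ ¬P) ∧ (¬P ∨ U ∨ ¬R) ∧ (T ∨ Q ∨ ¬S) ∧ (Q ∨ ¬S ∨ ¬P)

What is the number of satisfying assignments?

38

Split on P, then S.
  P=1, S=1: T free; 3 ways for (Q,R,U) × 2^1 = 6.
  P=1, S=0: forces U=1; Q, R, T free → 2^3 = 8.
  P=0, S=1: 10 of the 16 assignments to (Q,R,T,U) work.
  P=0, S=0: Q free; 7 ways for (R,T,U) × 2^1 = 14.
Total: 6 + 8 + 10 + 14 = 38.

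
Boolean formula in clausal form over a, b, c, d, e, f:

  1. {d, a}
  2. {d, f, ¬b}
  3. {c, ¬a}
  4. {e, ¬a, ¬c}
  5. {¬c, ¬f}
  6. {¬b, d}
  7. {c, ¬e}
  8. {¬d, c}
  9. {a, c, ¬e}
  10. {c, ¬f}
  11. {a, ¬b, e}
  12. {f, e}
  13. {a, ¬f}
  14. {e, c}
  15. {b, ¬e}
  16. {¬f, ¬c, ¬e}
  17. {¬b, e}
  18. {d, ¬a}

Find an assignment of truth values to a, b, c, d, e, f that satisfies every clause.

Set a = True and propagate.
  then c is forced to True.
  then e is forced to True.
  then f is forced to False.
  then b is forced to True.
  then d is forced to True.

a=T  b=T  c=T  d=T  e=T  f=F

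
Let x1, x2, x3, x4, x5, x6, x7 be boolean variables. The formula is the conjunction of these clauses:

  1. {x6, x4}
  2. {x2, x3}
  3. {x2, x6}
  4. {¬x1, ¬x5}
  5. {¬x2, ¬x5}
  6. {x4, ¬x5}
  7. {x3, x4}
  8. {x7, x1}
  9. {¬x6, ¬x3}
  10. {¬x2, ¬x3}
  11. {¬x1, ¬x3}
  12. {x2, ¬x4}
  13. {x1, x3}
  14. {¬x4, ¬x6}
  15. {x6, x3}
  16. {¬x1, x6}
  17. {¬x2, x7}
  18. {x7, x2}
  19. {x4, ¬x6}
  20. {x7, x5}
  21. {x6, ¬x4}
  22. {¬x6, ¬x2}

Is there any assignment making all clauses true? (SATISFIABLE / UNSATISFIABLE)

UNSATISFIABLE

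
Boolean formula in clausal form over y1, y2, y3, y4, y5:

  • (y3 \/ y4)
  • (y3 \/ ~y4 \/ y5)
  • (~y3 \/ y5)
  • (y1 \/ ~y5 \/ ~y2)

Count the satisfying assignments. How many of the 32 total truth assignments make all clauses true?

9

Split on y3, then y5.
  y3=1, y5=1: y4 free; 3 ways for (y1,y2) × 2^1 = 6.
  y3=1, y5=0: a clause becomes empty — 0.
  y3=0, y5=1: remaining (y1,y2,y4) ∈ {(0,0,1); (1,0,1); (1,1,1)} — 3.
  y3=0, y5=0: a clause becomes empty — 0.
Total: 6 + 0 + 3 + 0 = 9.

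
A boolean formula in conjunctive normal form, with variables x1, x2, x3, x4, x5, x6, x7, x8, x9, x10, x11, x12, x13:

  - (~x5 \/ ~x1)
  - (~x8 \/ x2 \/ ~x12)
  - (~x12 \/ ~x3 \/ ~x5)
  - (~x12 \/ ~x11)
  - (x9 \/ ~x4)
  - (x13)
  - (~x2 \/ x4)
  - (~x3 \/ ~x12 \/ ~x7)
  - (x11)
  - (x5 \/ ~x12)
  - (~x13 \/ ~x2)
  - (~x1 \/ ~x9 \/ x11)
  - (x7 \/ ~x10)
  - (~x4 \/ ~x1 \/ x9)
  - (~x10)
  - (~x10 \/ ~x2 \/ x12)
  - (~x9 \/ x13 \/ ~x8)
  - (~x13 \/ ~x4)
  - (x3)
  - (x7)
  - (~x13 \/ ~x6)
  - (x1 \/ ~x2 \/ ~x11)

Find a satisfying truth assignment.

Unit propagation: (x13) forces x13 = True.
Unit propagation: (x11) forces x11 = True.
The clause (~x12) is unit: x12 must be False.
The clause (~x2) is unit: x2 must be False.
The clause (~x10) is unit: x10 must be False.
(~x4) is a unit clause, so x4 = False.
Unit propagation: (x3) forces x3 = True.
The clause (x7) is unit: x7 must be True.
Unit propagation: (~x6) forces x6 = False.
Pure literal: x1 appears only negated; assign x1 = False.
x5, x8, x9 are now unconstrained; take x5 = True, x8 = False, x9 = False.
Every clause has at least one true literal under this assignment.
Check each clause:
  1. (~x5 \/ ~x1) — ~x1 is true.
  2. (~x8 \/ x2 \/ ~x12) — ~x8 is true.
  3. (~x12 \/ ~x5 \/ ~x3) — ~x12 is true.
  4. (~x11 \/ ~x12) — ~x12 is true.
  5. (~x4 \/ x9) — ~x4 is true.
  6. (x13) — x13 is true.
  7. (~x2 \/ x4) — ~x2 is true.
  8. (~x12 \/ ~x7 \/ ~x3) — ~x12 is true.
  9. (x11) — x11 is true.
  10. (~x12 \/ x5) — ~x12 is true.
  11. (~x2 \/ ~x13) — ~x2 is true.
  12. (~x9 \/ ~x1 \/ x11) — x11 is true.
  13. (~x10 \/ x7) — ~x10 is true.
  14. (~x4 \/ x9 \/ ~x1) — ~x4 is true.
  15. (~x10) — ~x10 is true.
  16. (~x10 \/ x12 \/ ~x2) — ~x10 is true.
  17. (x13 \/ ~x8 \/ ~x9) — ~x8 is true.
  18. (~x13 \/ ~x4) — ~x4 is true.
  19. (x3) — x3 is true.
  20. (x7) — x7 is true.
  21. (~x6 \/ ~x13) — ~x6 is true.
  22. (~x2 \/ ~x11 \/ x1) — ~x2 is true.

x1=False, x2=False, x3=True, x4=False, x5=True, x6=False, x7=True, x8=False, x9=False, x10=False, x11=True, x12=False, x13=True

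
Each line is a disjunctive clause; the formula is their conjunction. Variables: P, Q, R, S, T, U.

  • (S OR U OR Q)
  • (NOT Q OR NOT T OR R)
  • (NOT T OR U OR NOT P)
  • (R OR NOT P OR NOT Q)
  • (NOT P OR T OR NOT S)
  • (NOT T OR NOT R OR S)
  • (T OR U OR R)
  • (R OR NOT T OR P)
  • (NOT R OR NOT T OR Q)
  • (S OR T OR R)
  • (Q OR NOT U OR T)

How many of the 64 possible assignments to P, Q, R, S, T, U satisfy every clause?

Case analysis on T and R:
  T=T, R=T: remaining (P,Q,S,U) ∈ {(F,T,T,F); (F,T,T,T); (T,T,T,T)} — 3.
  T=T, R=F: remaining (P,Q,S,U) ∈ {(T,F,F,T); (T,F,T,T)} — 2.
  T=F, R=T: 7 of the 16 assignments to (P,Q,S,U) work.
  T=F, R=F: remaining (P,Q,S,U) ∈ {(F,T,T,T)} — 1.
Total: 3 + 2 + 7 + 1 = 13.

13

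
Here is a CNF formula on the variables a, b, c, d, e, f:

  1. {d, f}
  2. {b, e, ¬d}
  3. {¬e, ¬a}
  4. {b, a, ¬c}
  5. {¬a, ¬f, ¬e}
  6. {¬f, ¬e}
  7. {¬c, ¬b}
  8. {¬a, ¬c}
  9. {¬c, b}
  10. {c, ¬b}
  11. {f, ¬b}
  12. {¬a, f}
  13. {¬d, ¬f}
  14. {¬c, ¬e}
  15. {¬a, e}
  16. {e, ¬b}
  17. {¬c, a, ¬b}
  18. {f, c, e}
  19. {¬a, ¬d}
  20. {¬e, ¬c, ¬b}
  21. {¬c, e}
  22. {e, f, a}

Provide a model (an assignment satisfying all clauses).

a=0  b=0  c=0  d=0  e=0  f=1

Set a = False and propagate.
Try b = False.
  then c is forced to False.
Branch on d: take d = False.
  then f is forced to True.
  then e is forced to False.
Every clause has at least one true literal under this assignment.
Check each clause:
  1. {f, d} — f is true.
  2. {b, e, ¬d} — ¬d is true.
  3. {¬e, ¬a} — ¬e is true.
  4. {a, b, ¬c} — ¬c is true.
  5. {¬f, ¬e, ¬a} — ¬e is true.
  6. {¬f, ¬e} — ¬e is true.
  7. {¬c, ¬b} — ¬c is true.
  8. {¬a, ¬c} — ¬c is true.
  9. {b, ¬c} — ¬c is true.
  10. {¬b, c} — ¬b is true.
  11. {¬b, f} — f is true.
  12. {f, ¬a} — f is true.
  13. {¬d, ¬f} — ¬d is true.
  14. {¬c, ¬e} — ¬e is true.
  15. {¬a, e} — ¬a is true.
  16. {¬b, e} — ¬b is true.
  17. {¬b, a, ¬c} — ¬c is true.
  18. {e, f, c} — f is true.
  19. {¬d, ¬a} — ¬d is true.
  20. {¬e, ¬b, ¬c} — ¬e is true.
  21. {e, ¬c} — ¬c is true.
  22. {a, e, f} — f is true.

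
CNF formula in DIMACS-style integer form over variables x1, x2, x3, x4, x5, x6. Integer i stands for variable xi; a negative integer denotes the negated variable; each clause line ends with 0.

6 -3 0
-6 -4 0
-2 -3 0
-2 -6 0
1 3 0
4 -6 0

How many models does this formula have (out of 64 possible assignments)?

8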